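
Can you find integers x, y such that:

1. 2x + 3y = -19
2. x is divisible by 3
No

The full constraint system is jointly infeasible over the integers. Each constraint and what it forces:

  - 2x + 3y = -19: is a linear equation tying the variables together
  - x is divisible by 3: restricts x to multiples of 3

Modular obstruction: writing x = 3x', every remaining term of the linear equation is divisible by 3, so the left side is ≡ 0 (mod 3); but the right side -19 ≡ 2 (mod 3). No integers can satisfy it.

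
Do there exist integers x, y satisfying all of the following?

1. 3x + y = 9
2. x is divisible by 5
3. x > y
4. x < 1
No

A contradictory subset is {3x + y = 9, x > y, x < 1}. No integer assignment can satisfy these jointly:

  - 3x + y = 9: is a linear equation tying the variables together
  - x > y: bounds one variable relative to another variable
  - x < 1: bounds one variable relative to a constant

Propagating the comparison: y < x and x ≤ 0 give y ≤ -1. Range argument: with x ∈ [−∞, 0], y ∈ [−∞, -1], the left side of the equation is at most -1, but the right side is 9 > -1. No integer solution exists.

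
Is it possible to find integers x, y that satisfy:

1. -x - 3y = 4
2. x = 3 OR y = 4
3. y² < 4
No

The full constraint system is jointly infeasible over the integers. Each constraint and what it forces:

  - -x - 3y = 4: is a linear equation tying the variables together
  - x = 3 OR y = 4: forces a choice: either x = 3 or y = 4
  - y² < 4: restricts y to |y| ≤ 1

Split on the disjunction (x = 3 OR y = 4):
  • If x = 3: with x = 3, every remaining term of the linear equation is divisible by 3, so the left side is ≡ 0 (mod 3); but the right side 7 ≡ 1 (mod 3). No integers can satisfy it.
  • If y = 4: this contradicts y² < 4, which requires |y| ≤ 1.
Both branches are infeasible, so the system has no integer solution.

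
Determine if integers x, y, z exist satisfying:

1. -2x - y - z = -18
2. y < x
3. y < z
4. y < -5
Yes

Take x = 12, y = -6, z = 0. Substituting into each constraint:
  (1) -2(12) + 6 + 0 = -18 ✓
  (2) -6 < 12 ✓
  (3) -6 < 0 ✓
  (4) -6 < -5 ✓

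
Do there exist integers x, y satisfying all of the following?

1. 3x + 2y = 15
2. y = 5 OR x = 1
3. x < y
Yes

Take x = 1, y = 6. Substituting into each constraint:
  (1) 3(1) + 2(6) = 15 ✓
  (2) x = 1, target 1 ✓ (second branch holds)
  (3) 1 < 6 ✓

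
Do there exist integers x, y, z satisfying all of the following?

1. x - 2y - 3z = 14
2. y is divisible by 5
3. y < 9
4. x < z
Yes

Take x = -5, y = -5, z = -3. Substituting into each constraint:
  (1) (-5) - 2(-5) - 3(-3) = 14 ✓
  (2) -5 = 5 × -1, remainder 0 ✓
  (3) -5 < 9 ✓
  (4) -5 < -3 ✓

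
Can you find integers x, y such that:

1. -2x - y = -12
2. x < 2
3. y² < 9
No

The full constraint system is jointly infeasible over the integers. Each constraint and what it forces:

  - -2x - y = -12: is a linear equation tying the variables together
  - x < 2: bounds one variable relative to a constant
  - y² < 9: restricts y to |y| ≤ 2

Range argument: with x ∈ [−∞, 1], y ∈ [-2, 2], the left side of the equation is at least -4, but the right side is -12 < -4. No integer solution exists.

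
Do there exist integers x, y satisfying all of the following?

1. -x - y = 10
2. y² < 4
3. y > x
Yes

Take x = -10, y = 0. Substituting into each constraint:
  (1) 10 + 0 = 10 ✓
  (2) y² = (0)² = 0, and 0 < 4 ✓
  (3) 0 > -10 ✓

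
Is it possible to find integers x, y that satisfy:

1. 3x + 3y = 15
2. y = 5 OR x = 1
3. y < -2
No

The full constraint system is jointly infeasible over the integers. Each constraint and what it forces:

  - 3x + 3y = 15: is a linear equation tying the variables together
  - y = 5 OR x = 1: forces a choice: either y = 5 or x = 1
  - y < -2: bounds one variable relative to a constant

Split on the disjunction (y = 5 OR x = 1):
  • If y = 5: this contradicts the bound y ≤ -3.
  • If x = 1: the equation forces y = 4, which contradicts the bound y ≤ -3.
Both branches are infeasible, so the system has no integer solution.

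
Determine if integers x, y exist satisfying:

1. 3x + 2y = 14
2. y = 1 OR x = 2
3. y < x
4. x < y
No

A contradictory subset is {y < x, x < y}. No integer assignment can satisfy these jointly:

  - y < x: bounds one variable relative to another variable
  - x < y: bounds one variable relative to another variable

Direct contradiction: x > y and y > x cannot both hold.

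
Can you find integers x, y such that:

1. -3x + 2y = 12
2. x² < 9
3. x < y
Yes

Take x = 0, y = 6. Substituting into each constraint:
  (1) -3(0) + 2(6) = 12 ✓
  (2) x² = (0)² = 0, and 0 < 9 ✓
  (3) 0 < 6 ✓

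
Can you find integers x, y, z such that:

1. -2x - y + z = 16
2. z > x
Yes

Take x = -1, y = -14, z = 0. Substituting into each constraint:
  (1) -2(-1) + 14 + 0 = 16 ✓
  (2) 0 > -1 ✓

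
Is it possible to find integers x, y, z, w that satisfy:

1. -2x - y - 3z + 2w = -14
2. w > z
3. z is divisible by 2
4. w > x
Yes

Take x = 0, y = 16, z = 0, w = 1. Substituting into each constraint:
  (1) -2(0) + (-16) - 3(0) + 2(1) = -14 ✓
  (2) 1 > 0 ✓
  (3) 0 = 2 × 0, remainder 0 ✓
  (4) 1 > 0 ✓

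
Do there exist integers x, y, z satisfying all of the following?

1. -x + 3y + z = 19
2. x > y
Yes

Take x = 0, y = -1, z = 22. Substituting into each constraint:
  (1) 0 + 3(-1) + 22 = 19 ✓
  (2) 0 > -1 ✓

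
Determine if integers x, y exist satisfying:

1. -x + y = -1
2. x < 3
Yes

Take x = 0, y = -1. Substituting into each constraint:
  (1) 0 + (-1) = -1 ✓
  (2) 0 < 3 ✓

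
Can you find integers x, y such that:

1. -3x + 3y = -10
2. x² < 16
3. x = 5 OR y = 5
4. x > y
No

Even the single constraint (-3x + 3y = -10) is infeasible over the integers.

  - -3x + 3y = -10: every term on the left is divisible by 3, so the LHS ≡ 0 (mod 3), but the RHS -10 is not — no integer solution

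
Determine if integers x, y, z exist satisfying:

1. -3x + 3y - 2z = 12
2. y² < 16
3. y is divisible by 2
Yes

Take x = -4, y = 0, z = 0. Substituting into each constraint:
  (1) -3(-4) + 3(0) - 2(0) = 12 ✓
  (2) y² = (0)² = 0, and 0 < 16 ✓
  (3) 0 = 2 × 0, remainder 0 ✓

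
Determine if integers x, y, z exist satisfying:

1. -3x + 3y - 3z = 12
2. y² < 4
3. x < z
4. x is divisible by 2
Yes

Take x = -46, y = 1, z = 43. Substituting into each constraint:
  (1) -3(-46) + 3(1) - 3(43) = 12 ✓
  (2) y² = (1)² = 1, and 1 < 4 ✓
  (3) -46 < 43 ✓
  (4) -46 = 2 × -23, remainder 0 ✓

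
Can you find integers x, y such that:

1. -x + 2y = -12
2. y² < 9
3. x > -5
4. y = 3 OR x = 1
No

A contradictory subset is {-x + 2y = -12, y² < 9, y = 3 OR x = 1}. No integer assignment can satisfy these jointly:

  - -x + 2y = -12: is a linear equation tying the variables together
  - y² < 9: restricts y to |y| ≤ 2
  - y = 3 OR x = 1: forces a choice: either y = 3 or x = 1

Split on the disjunction (y = 3 OR x = 1):
  • If y = 3: this contradicts y² < 9, which requires |y| ≤ 2.
  • If x = 1: with x = 1, every remaining term of the linear equation is divisible by 2, so the left side is ≡ 0 (mod 2); but the right side -11 ≡ 1 (mod 2). No integers can satisfy it.
Both branches are infeasible, so the system has no integer solution.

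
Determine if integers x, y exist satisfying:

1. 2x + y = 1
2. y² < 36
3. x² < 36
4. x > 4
No

A contradictory subset is {2x + y = 1, y² < 36, x > 4}. No integer assignment can satisfy these jointly:

  - 2x + y = 1: is a linear equation tying the variables together
  - y² < 36: restricts y to |y| ≤ 5
  - x > 4: bounds one variable relative to a constant

Range argument: with x ∈ [5, ∞], y ∈ [-5, 5], the left side of the equation is at least 5, but the right side is 1 < 5. No integer solution exists.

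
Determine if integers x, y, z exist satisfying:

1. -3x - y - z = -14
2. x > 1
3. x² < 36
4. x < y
Yes

Take x = 2, y = 3, z = 5. Substituting into each constraint:
  (1) -3(2) + (-3) + (-5) = -14 ✓
  (2) 2 > 1 ✓
  (3) x² = (2)² = 4, and 4 < 36 ✓
  (4) 2 < 3 ✓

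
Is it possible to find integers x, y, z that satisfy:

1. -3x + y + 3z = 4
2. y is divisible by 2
Yes

Take x = 0, y = -2, z = 2. Substituting into each constraint:
  (1) -3(0) + (-2) + 3(2) = 4 ✓
  (2) -2 = 2 × -1, remainder 0 ✓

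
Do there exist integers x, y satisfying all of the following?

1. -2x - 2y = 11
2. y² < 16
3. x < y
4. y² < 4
No

Even the single constraint (-2x - 2y = 11) is infeasible over the integers.

  - -2x - 2y = 11: every term on the left is divisible by 2, so the LHS ≡ 0 (mod 2), but the RHS 11 is not — no integer solution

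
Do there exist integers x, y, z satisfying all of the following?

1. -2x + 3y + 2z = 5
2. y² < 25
Yes

Take x = 0, y = 1, z = 1. Substituting into each constraint:
  (1) -2(0) + 3(1) + 2(1) = 5 ✓
  (2) y² = (1)² = 1, and 1 < 25 ✓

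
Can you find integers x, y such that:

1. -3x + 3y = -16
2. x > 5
No

Even the single constraint (-3x + 3y = -16) is infeasible over the integers.

  - -3x + 3y = -16: every term on the left is divisible by 3, so the LHS ≡ 0 (mod 3), but the RHS -16 is not — no integer solution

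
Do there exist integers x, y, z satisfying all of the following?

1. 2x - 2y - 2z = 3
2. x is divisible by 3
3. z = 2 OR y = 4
No

Even the single constraint (2x - 2y - 2z = 3) is infeasible over the integers.

  - 2x - 2y - 2z = 3: every term on the left is divisible by 2, so the LHS ≡ 0 (mod 2), but the RHS 3 is not — no integer solution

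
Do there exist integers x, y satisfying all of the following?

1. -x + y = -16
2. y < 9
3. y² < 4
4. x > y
Yes

Take x = 16, y = 0. Substituting into each constraint:
  (1) (-16) + 0 = -16 ✓
  (2) 0 < 9 ✓
  (3) y² = (0)² = 0, and 0 < 4 ✓
  (4) 16 > 0 ✓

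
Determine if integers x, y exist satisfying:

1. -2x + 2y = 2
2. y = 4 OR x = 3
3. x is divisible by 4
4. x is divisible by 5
No

A contradictory subset is {-2x + 2y = 2, y = 4 OR x = 3, x is divisible by 4}. No integer assignment can satisfy these jointly:

  - -2x + 2y = 2: is a linear equation tying the variables together
  - y = 4 OR x = 3: forces a choice: either y = 4 or x = 3
  - x is divisible by 4: restricts x to multiples of 4

Split on the disjunction (y = 4 OR x = 3):
  • If y = 4: with y = 4, writing x = 4x', every remaining term of the linear equation is divisible by 8, so the left side is ≡ 0 (mod 8); but the right side -6 ≡ 2 (mod 8). No integers can satisfy it.
  • If x = 3: this contradicts the divisibility constraint — 3 is not a multiple of 4.
Both branches are infeasible, so the system has no integer solution.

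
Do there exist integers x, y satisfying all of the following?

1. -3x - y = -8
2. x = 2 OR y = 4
Yes

Take x = 2, y = 2. Substituting into each constraint:
  (1) -3(2) + (-2) = -8 ✓
  (2) x = 2, target 2 ✓ (first branch holds)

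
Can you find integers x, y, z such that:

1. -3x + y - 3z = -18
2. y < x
Yes

Take x = 1, y = 0, z = 5. Substituting into each constraint:
  (1) -3(1) + 0 - 3(5) = -18 ✓
  (2) 0 < 1 ✓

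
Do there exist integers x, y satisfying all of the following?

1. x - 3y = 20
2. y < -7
Yes

Take x = -4, y = -8. Substituting into each constraint:
  (1) (-4) - 3(-8) = 20 ✓
  (2) -8 < -7 ✓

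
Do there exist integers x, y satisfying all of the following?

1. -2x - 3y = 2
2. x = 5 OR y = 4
Yes

Take x = -7, y = 4. Substituting into each constraint:
  (1) -2(-7) - 3(4) = 2 ✓
  (2) y = 4, target 4 ✓ (second branch holds)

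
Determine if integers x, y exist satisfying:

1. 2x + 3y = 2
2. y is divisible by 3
Yes

Take x = 1, y = 0. Substituting into each constraint:
  (1) 2(1) + 3(0) = 2 ✓
  (2) 0 = 3 × 0, remainder 0 ✓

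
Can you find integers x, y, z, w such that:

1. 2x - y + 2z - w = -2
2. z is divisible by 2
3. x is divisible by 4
Yes

Take x = 0, y = 0, z = 0, w = 2. Substituting into each constraint:
  (1) 2(0) + 0 + 2(0) + (-2) = -2 ✓
  (2) 0 = 2 × 0, remainder 0 ✓
  (3) 0 = 4 × 0, remainder 0 ✓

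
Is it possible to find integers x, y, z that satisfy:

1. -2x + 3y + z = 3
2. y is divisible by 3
Yes

Take x = -1, y = 0, z = 1. Substituting into each constraint:
  (1) -2(-1) + 3(0) + 1 = 3 ✓
  (2) 0 = 3 × 0, remainder 0 ✓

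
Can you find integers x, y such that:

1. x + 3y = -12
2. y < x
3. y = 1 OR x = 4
No

The full constraint system is jointly infeasible over the integers. Each constraint and what it forces:

  - x + 3y = -12: is a linear equation tying the variables together
  - y < x: bounds one variable relative to another variable
  - y = 1 OR x = 4: forces a choice: either y = 1 or x = 4

Split on the disjunction (y = 1 OR x = 4):
  • If y = 1: the equation forces x = -15, giving (y, x) = (1, -15), which violates x > y.
  • If x = 4: with x = 4, every remaining term of the linear equation is divisible by 3, so the left side is ≡ 0 (mod 3); but the right side -16 ≡ 2 (mod 3). No integers can satisfy it.
Both branches are infeasible, so the system has no integer solution.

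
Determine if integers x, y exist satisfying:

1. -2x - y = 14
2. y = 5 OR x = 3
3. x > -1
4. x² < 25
Yes

Take x = 3, y = -20. Substituting into each constraint:
  (1) -2(3) + 20 = 14 ✓
  (2) x = 3, target 3 ✓ (second branch holds)
  (3) 3 > -1 ✓
  (4) x² = (3)² = 9, and 9 < 25 ✓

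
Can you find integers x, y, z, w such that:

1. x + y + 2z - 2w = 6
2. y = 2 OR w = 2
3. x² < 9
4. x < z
Yes

Take x = -1, y = 1, z = 5, w = 2. Substituting into each constraint:
  (1) (-1) + 1 + 2(5) - 2(2) = 6 ✓
  (2) w = 2, target 2 ✓ (second branch holds)
  (3) x² = (-1)² = 1, and 1 < 9 ✓
  (4) -1 < 5 ✓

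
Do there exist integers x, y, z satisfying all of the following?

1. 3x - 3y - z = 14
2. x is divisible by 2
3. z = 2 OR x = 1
No

The full constraint system is jointly infeasible over the integers. Each constraint and what it forces:

  - 3x - 3y - z = 14: is a linear equation tying the variables together
  - x is divisible by 2: restricts x to multiples of 2
  - z = 2 OR x = 1: forces a choice: either z = 2 or x = 1

Split on the disjunction (z = 2 OR x = 1):
  • If z = 2: with z = 2, writing x = 2x', every remaining term of the linear equation is divisible by 3, so the left side is ≡ 0 (mod 3); but the right side 16 ≡ 1 (mod 3). No integers can satisfy it.
  • If x = 1: this contradicts the divisibility constraint — 1 is not a multiple of 2.
Both branches are infeasible, so the system has no integer solution.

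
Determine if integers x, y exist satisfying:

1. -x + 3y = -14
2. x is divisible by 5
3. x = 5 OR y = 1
Yes

Take x = 5, y = -3. Substituting into each constraint:
  (1) (-5) + 3(-3) = -14 ✓
  (2) 5 = 5 × 1, remainder 0 ✓
  (3) x = 5, target 5 ✓ (first branch holds)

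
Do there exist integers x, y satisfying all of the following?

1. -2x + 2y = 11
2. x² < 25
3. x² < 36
No

Even the single constraint (-2x + 2y = 11) is infeasible over the integers.

  - -2x + 2y = 11: every term on the left is divisible by 2, so the LHS ≡ 0 (mod 2), but the RHS 11 is not — no integer solution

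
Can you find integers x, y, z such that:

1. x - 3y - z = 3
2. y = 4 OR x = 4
Yes

Take x = 3, y = 4, z = -12. Substituting into each constraint:
  (1) 3 - 3(4) + 12 = 3 ✓
  (2) y = 4, target 4 ✓ (first branch holds)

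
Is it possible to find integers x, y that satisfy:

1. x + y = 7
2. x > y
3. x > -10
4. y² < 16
Yes

Take x = 4, y = 3. Substituting into each constraint:
  (1) 4 + 3 = 7 ✓
  (2) 4 > 3 ✓
  (3) 4 > -10 ✓
  (4) y² = (3)² = 9, and 9 < 16 ✓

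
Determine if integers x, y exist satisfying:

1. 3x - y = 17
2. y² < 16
Yes

Take x = 6, y = 1. Substituting into each constraint:
  (1) 3(6) + (-1) = 17 ✓
  (2) y² = (1)² = 1, and 1 < 16 ✓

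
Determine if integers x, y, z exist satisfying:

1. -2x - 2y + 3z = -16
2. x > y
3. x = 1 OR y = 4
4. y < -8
Yes

Take x = 1, y = -11, z = -12. Substituting into each constraint:
  (1) -2(1) - 2(-11) + 3(-12) = -16 ✓
  (2) 1 > -11 ✓
  (3) x = 1, target 1 ✓ (first branch holds)
  (4) -11 < -8 ✓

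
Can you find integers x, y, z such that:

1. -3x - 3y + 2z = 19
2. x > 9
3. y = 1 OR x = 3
Yes

Take x = 10, y = 1, z = 26. Substituting into each constraint:
  (1) -3(10) - 3(1) + 2(26) = 19 ✓
  (2) 10 > 9 ✓
  (3) y = 1, target 1 ✓ (first branch holds)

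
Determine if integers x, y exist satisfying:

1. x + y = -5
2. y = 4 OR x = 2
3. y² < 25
Yes

Take x = -9, y = 4. Substituting into each constraint:
  (1) (-9) + 4 = -5 ✓
  (2) y = 4, target 4 ✓ (first branch holds)
  (3) y² = (4)² = 16, and 16 < 25 ✓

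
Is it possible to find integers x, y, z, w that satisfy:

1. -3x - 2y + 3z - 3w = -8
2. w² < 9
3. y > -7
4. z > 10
Yes

Take x = 13, y = 1, z = 11, w = 0. Substituting into each constraint:
  (1) -3(13) - 2(1) + 3(11) - 3(0) = -8 ✓
  (2) w² = (0)² = 0, and 0 < 9 ✓
  (3) 1 > -7 ✓
  (4) 11 > 10 ✓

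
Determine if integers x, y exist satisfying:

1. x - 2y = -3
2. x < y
Yes

Take x = 1, y = 2. Substituting into each constraint:
  (1) 1 - 2(2) = -3 ✓
  (2) 1 < 2 ✓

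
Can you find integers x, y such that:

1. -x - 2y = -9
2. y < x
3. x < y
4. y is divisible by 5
No

A contradictory subset is {y < x, x < y}. No integer assignment can satisfy these jointly:

  - y < x: bounds one variable relative to another variable
  - x < y: bounds one variable relative to another variable

Direct contradiction: x > y and y > x cannot both hold.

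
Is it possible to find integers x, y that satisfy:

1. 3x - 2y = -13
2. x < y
Yes

Take x = -11, y = -10. Substituting into each constraint:
  (1) 3(-11) - 2(-10) = -13 ✓
  (2) -11 < -10 ✓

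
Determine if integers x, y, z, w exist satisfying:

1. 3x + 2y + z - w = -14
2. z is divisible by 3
Yes

Take x = -4, y = 0, z = 0, w = 2. Substituting into each constraint:
  (1) 3(-4) + 2(0) + 0 + (-2) = -14 ✓
  (2) 0 = 3 × 0, remainder 0 ✓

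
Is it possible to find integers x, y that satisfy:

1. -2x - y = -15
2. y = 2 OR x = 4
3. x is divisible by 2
Yes

Take x = 4, y = 7. Substituting into each constraint:
  (1) -2(4) + (-7) = -15 ✓
  (2) x = 4, target 4 ✓ (second branch holds)
  (3) 4 = 2 × 2, remainder 0 ✓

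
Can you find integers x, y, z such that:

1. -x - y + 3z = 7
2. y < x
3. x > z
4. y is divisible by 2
Yes

Take x = 0, y = -10, z = -1. Substituting into each constraint:
  (1) 0 + 10 + 3(-1) = 7 ✓
  (2) -10 < 0 ✓
  (3) 0 > -1 ✓
  (4) -10 = 2 × -5, remainder 0 ✓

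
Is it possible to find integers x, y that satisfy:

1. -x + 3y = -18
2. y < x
Yes

Take x = 0, y = -6. Substituting into each constraint:
  (1) 0 + 3(-6) = -18 ✓
  (2) -6 < 0 ✓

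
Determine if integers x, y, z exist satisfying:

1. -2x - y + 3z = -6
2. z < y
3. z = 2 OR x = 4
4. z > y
No

A contradictory subset is {z < y, z > y}. No integer assignment can satisfy these jointly:

  - z < y: bounds one variable relative to another variable
  - z > y: bounds one variable relative to another variable

Direct contradiction: y > z and z > y cannot both hold.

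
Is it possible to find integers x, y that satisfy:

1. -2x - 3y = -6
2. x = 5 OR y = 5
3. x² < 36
No

A contradictory subset is {-2x - 3y = -6, x = 5 OR y = 5}. No integer assignment can satisfy these jointly:

  - -2x - 3y = -6: is a linear equation tying the variables together
  - x = 5 OR y = 5: forces a choice: either x = 5 or y = 5

Split on the disjunction (x = 5 OR y = 5):
  • If x = 5: with x = 5, every remaining term of the linear equation is divisible by 3, so the left side is ≡ 0 (mod 3); but the right side 4 ≡ 1 (mod 3). No integers can satisfy it.
  • If y = 5: with y = 5, every remaining term of the linear equation is divisible by 2, so the left side is ≡ 0 (mod 2); but the right side 9 ≡ 1 (mod 2). No integers can satisfy it.
Both branches are infeasible, so the system has no integer solution.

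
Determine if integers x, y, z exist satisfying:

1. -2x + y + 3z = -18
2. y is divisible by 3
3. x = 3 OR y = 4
Yes

Take x = 3, y = 6, z = -6. Substituting into each constraint:
  (1) -2(3) + 6 + 3(-6) = -18 ✓
  (2) 6 = 3 × 2, remainder 0 ✓
  (3) x = 3, target 3 ✓ (first branch holds)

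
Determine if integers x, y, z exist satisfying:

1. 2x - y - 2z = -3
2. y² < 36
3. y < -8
No

A contradictory subset is {y² < 36, y < -8}. No integer assignment can satisfy these jointly:

  - y² < 36: restricts y to |y| ≤ 5
  - y < -8: bounds one variable relative to a constant

Direct contradiction: the bounds on y require y ≥ -5 and y ≤ -9 simultaneously, which is empty.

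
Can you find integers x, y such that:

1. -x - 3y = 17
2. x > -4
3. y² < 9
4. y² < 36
No

A contradictory subset is {-x - 3y = 17, x > -4, y² < 9}. No integer assignment can satisfy these jointly:

  - -x - 3y = 17: is a linear equation tying the variables together
  - x > -4: bounds one variable relative to a constant
  - y² < 9: restricts y to |y| ≤ 2

Range argument: with x ∈ [-3, ∞], y ∈ [-2, 2], the left side of the equation is at most 9, but the right side is 17 > 9. No integer solution exists.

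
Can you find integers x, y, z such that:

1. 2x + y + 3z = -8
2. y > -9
Yes

Take x = 0, y = 1, z = -3. Substituting into each constraint:
  (1) 2(0) + 1 + 3(-3) = -8 ✓
  (2) 1 > -9 ✓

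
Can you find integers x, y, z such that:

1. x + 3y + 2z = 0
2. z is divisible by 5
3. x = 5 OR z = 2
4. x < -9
No

A contradictory subset is {z is divisible by 5, x = 5 OR z = 2, x < -9}. No integer assignment can satisfy these jointly:

  - z is divisible by 5: restricts z to multiples of 5
  - x = 5 OR z = 2: forces a choice: either x = 5 or z = 2
  - x < -9: bounds one variable relative to a constant

Split on the disjunction (x = 5 OR z = 2):
  • If x = 5: this contradicts the bound x ≤ -10.
  • If z = 2: this contradicts the divisibility constraint — 2 is not a multiple of 5.
Both branches are infeasible, so the system has no integer solution.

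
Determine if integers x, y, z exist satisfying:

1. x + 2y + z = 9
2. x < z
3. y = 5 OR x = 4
Yes

Take x = -1, y = 5, z = 0. Substituting into each constraint:
  (1) (-1) + 2(5) + 0 = 9 ✓
  (2) -1 < 0 ✓
  (3) y = 5, target 5 ✓ (first branch holds)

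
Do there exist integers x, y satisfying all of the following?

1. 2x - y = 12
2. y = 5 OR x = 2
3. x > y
Yes

Take x = 2, y = -8. Substituting into each constraint:
  (1) 2(2) + 8 = 12 ✓
  (2) x = 2, target 2 ✓ (second branch holds)
  (3) 2 > -8 ✓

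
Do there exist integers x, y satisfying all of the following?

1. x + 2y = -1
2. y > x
Yes

Take x = -1, y = 0. Substituting into each constraint:
  (1) (-1) + 2(0) = -1 ✓
  (2) 0 > -1 ✓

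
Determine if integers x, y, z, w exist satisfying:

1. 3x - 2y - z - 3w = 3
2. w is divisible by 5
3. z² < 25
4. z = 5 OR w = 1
No

A contradictory subset is {w is divisible by 5, z² < 25, z = 5 OR w = 1}. No integer assignment can satisfy these jointly:

  - w is divisible by 5: restricts w to multiples of 5
  - z² < 25: restricts z to |z| ≤ 4
  - z = 5 OR w = 1: forces a choice: either z = 5 or w = 1

Split on the disjunction (z = 5 OR w = 1):
  • If z = 5: this contradicts z² < 25, which requires |z| ≤ 4.
  • If w = 1: this contradicts the divisibility constraint — 1 is not a multiple of 5.
Both branches are infeasible, so the system has no integer solution.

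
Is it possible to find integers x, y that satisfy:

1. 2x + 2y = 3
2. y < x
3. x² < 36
No

Even the single constraint (2x + 2y = 3) is infeasible over the integers.

  - 2x + 2y = 3: every term on the left is divisible by 2, so the LHS ≡ 0 (mod 2), but the RHS 3 is not — no integer solution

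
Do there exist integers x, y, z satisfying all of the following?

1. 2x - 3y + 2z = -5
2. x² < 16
Yes

Take x = 2, y = 3, z = 0. Substituting into each constraint:
  (1) 2(2) - 3(3) + 2(0) = -5 ✓
  (2) x² = (2)² = 4, and 4 < 16 ✓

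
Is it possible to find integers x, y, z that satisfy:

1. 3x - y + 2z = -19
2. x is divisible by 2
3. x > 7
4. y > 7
Yes

Take x = 8, y = 43, z = 0. Substituting into each constraint:
  (1) 3(8) + (-43) + 2(0) = -19 ✓
  (2) 8 = 2 × 4, remainder 0 ✓
  (3) 8 > 7 ✓
  (4) 43 > 7 ✓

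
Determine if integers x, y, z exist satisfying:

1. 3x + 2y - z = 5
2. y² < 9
Yes

Take x = 1, y = 1, z = 0. Substituting into each constraint:
  (1) 3(1) + 2(1) + 0 = 5 ✓
  (2) y² = (1)² = 1, and 1 < 9 ✓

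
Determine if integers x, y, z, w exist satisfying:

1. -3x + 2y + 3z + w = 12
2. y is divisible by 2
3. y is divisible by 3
Yes

Take x = -4, y = 0, z = 0, w = 0. Substituting into each constraint:
  (1) -3(-4) + 2(0) + 3(0) + 0 = 12 ✓
  (2) 0 = 2 × 0, remainder 0 ✓
  (3) 0 = 3 × 0, remainder 0 ✓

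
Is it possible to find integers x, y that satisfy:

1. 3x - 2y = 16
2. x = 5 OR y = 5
No

The full constraint system is jointly infeasible over the integers. Each constraint and what it forces:

  - 3x - 2y = 16: is a linear equation tying the variables together
  - x = 5 OR y = 5: forces a choice: either x = 5 or y = 5

Split on the disjunction (x = 5 OR y = 5):
  • If x = 5: with x = 5, every remaining term of the linear equation is divisible by 2, so the left side is ≡ 0 (mod 2); but the right side 1 ≡ 1 (mod 2). No integers can satisfy it.
  • If y = 5: with y = 5, every remaining term of the linear equation is divisible by 3, so the left side is ≡ 0 (mod 3); but the right side 26 ≡ 2 (mod 3). No integers can satisfy it.
Both branches are infeasible, so the system has no integer solution.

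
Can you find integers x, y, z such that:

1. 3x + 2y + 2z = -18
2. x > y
Yes

Take x = 2, y = 1, z = -13. Substituting into each constraint:
  (1) 3(2) + 2(1) + 2(-13) = -18 ✓
  (2) 2 > 1 ✓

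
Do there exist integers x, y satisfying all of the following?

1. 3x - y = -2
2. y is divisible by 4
Yes

Take x = 2, y = 8. Substituting into each constraint:
  (1) 3(2) + (-8) = -2 ✓
  (2) 8 = 4 × 2, remainder 0 ✓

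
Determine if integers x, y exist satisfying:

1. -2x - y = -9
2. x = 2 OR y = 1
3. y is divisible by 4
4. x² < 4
No

The full constraint system is jointly infeasible over the integers. Each constraint and what it forces:

  - -2x - y = -9: is a linear equation tying the variables together
  - x = 2 OR y = 1: forces a choice: either x = 2 or y = 1
  - y is divisible by 4: restricts y to multiples of 4
  - x² < 4: restricts x to |x| ≤ 1

Modular obstruction: writing y = 4y', every remaining term of the linear equation is divisible by 2, so the left side is ≡ 0 (mod 2); but the right side -9 ≡ 1 (mod 2). No integers can satisfy it.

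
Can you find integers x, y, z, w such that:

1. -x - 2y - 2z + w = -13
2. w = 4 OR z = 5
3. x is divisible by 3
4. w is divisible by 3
Yes

Take x = 0, y = 6, z = 5, w = 9. Substituting into each constraint:
  (1) 0 - 2(6) - 2(5) + 9 = -13 ✓
  (2) z = 5, target 5 ✓ (second branch holds)
  (3) 0 = 3 × 0, remainder 0 ✓
  (4) 9 = 3 × 3, remainder 0 ✓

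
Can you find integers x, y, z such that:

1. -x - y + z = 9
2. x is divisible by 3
Yes

Take x = 0, y = -9, z = 0. Substituting into each constraint:
  (1) 0 + 9 + 0 = 9 ✓
  (2) 0 = 3 × 0, remainder 0 ✓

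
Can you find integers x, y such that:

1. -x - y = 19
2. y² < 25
Yes

Take x = -19, y = 0. Substituting into each constraint:
  (1) 19 + 0 = 19 ✓
  (2) y² = (0)² = 0, and 0 < 25 ✓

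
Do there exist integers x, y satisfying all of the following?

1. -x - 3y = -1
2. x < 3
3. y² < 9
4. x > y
Yes

Take x = 1, y = 0. Substituting into each constraint:
  (1) (-1) - 3(0) = -1 ✓
  (2) 1 < 3 ✓
  (3) y² = (0)² = 0, and 0 < 9 ✓
  (4) 1 > 0 ✓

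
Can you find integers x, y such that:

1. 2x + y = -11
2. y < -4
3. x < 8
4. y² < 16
No

A contradictory subset is {y < -4, y² < 16}. No integer assignment can satisfy these jointly:

  - y < -4: bounds one variable relative to a constant
  - y² < 16: restricts y to |y| ≤ 3

Direct contradiction: the bounds on y require y ≥ -3 and y ≤ -5 simultaneously, which is empty.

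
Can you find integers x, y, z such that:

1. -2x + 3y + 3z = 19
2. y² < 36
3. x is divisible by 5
Yes

Take x = 10, y = -2, z = 15. Substituting into each constraint:
  (1) -2(10) + 3(-2) + 3(15) = 19 ✓
  (2) y² = (-2)² = 4, and 4 < 36 ✓
  (3) 10 = 5 × 2, remainder 0 ✓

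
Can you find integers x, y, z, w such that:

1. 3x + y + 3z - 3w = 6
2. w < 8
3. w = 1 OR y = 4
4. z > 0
Yes

Take x = 0, y = 6, z = 1, w = 1. Substituting into each constraint:
  (1) 3(0) + 6 + 3(1) - 3(1) = 6 ✓
  (2) 1 < 8 ✓
  (3) w = 1, target 1 ✓ (first branch holds)
  (4) 1 > 0 ✓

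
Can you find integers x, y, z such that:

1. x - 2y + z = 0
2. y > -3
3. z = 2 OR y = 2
Yes

Take x = 4, y = 2, z = 0. Substituting into each constraint:
  (1) 4 - 2(2) + 0 = 0 ✓
  (2) 2 > -3 ✓
  (3) y = 2, target 2 ✓ (second branch holds)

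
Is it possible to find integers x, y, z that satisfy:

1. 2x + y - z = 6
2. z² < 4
Yes

Take x = 3, y = 0, z = 0. Substituting into each constraint:
  (1) 2(3) + 0 + 0 = 6 ✓
  (2) z² = (0)² = 0, and 0 < 4 ✓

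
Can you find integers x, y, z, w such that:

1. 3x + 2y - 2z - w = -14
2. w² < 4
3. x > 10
Yes

Take x = 12, y = 0, z = 25, w = 0. Substituting into each constraint:
  (1) 3(12) + 2(0) - 2(25) + 0 = -14 ✓
  (2) w² = (0)² = 0, and 0 < 4 ✓
  (3) 12 > 10 ✓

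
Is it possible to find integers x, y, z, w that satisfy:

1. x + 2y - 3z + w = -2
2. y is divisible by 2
Yes

Take x = 1, y = 0, z = 1, w = 0. Substituting into each constraint:
  (1) 1 + 2(0) - 3(1) + 0 = -2 ✓
  (2) 0 = 2 × 0, remainder 0 ✓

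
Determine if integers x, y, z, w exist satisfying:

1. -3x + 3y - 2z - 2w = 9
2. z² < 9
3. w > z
Yes

Take x = 0, y = 5, z = 1, w = 2. Substituting into each constraint:
  (1) -3(0) + 3(5) - 2(1) - 2(2) = 9 ✓
  (2) z² = (1)² = 1, and 1 < 9 ✓
  (3) 2 > 1 ✓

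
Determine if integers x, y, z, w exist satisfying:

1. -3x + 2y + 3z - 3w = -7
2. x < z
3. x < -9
Yes

Take x = -10, y = 1, z = 0, w = 13. Substituting into each constraint:
  (1) -3(-10) + 2(1) + 3(0) - 3(13) = -7 ✓
  (2) -10 < 0 ✓
  (3) -10 < -9 ✓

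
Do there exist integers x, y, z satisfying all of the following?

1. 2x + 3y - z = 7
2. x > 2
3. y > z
Yes

Take x = 3, y = 0, z = -1. Substituting into each constraint:
  (1) 2(3) + 3(0) + 1 = 7 ✓
  (2) 3 > 2 ✓
  (3) 0 > -1 ✓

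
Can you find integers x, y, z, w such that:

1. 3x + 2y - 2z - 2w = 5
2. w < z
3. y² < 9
Yes

Take x = 1, y = 0, z = 0, w = -1. Substituting into each constraint:
  (1) 3(1) + 2(0) - 2(0) - 2(-1) = 5 ✓
  (2) -1 < 0 ✓
  (3) y² = (0)² = 0, and 0 < 9 ✓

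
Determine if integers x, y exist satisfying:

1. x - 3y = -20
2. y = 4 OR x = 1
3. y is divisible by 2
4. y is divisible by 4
Yes

Take x = -8, y = 4. Substituting into each constraint:
  (1) (-8) - 3(4) = -20 ✓
  (2) y = 4, target 4 ✓ (first branch holds)
  (3) 4 = 2 × 2, remainder 0 ✓
  (4) 4 = 4 × 1, remainder 0 ✓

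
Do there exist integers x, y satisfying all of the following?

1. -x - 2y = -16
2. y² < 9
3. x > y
Yes

Take x = 16, y = 0. Substituting into each constraint:
  (1) (-16) - 2(0) = -16 ✓
  (2) y² = (0)² = 0, and 0 < 9 ✓
  (3) 16 > 0 ✓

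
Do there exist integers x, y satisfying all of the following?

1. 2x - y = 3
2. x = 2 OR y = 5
Yes

Take x = 4, y = 5. Substituting into each constraint:
  (1) 2(4) + (-5) = 3 ✓
  (2) y = 5, target 5 ✓ (second branch holds)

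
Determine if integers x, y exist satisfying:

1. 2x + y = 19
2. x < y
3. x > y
No

A contradictory subset is {x < y, x > y}. No integer assignment can satisfy these jointly:

  - x < y: bounds one variable relative to another variable
  - x > y: bounds one variable relative to another variable

Direct contradiction: y > x and x > y cannot both hold.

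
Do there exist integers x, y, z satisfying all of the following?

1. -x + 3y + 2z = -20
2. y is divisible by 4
Yes

Take x = 0, y = 0, z = -10. Substituting into each constraint:
  (1) 0 + 3(0) + 2(-10) = -20 ✓
  (2) 0 = 4 × 0, remainder 0 ✓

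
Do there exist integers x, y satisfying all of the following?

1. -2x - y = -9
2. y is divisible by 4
No

The full constraint system is jointly infeasible over the integers. Each constraint and what it forces:

  - -2x - y = -9: is a linear equation tying the variables together
  - y is divisible by 4: restricts y to multiples of 4

Modular obstruction: writing y = 4y', every remaining term of the linear equation is divisible by 2, so the left side is ≡ 0 (mod 2); but the right side -9 ≡ 1 (mod 2). No integers can satisfy it.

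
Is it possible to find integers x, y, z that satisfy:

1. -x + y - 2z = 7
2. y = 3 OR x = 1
Yes

Take x = -4, y = 3, z = 0. Substituting into each constraint:
  (1) 4 + 3 - 2(0) = 7 ✓
  (2) y = 3, target 3 ✓ (first branch holds)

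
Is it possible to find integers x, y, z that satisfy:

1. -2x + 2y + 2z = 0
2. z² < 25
Yes

Take x = 0, y = 0, z = 0. Substituting into each constraint:
  (1) -2(0) + 2(0) + 2(0) = 0 ✓
  (2) z² = (0)² = 0, and 0 < 25 ✓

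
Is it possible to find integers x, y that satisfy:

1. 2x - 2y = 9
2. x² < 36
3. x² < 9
No

Even the single constraint (2x - 2y = 9) is infeasible over the integers.

  - 2x - 2y = 9: every term on the left is divisible by 2, so the LHS ≡ 0 (mod 2), but the RHS 9 is not — no integer solution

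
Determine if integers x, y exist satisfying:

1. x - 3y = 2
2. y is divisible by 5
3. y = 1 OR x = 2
Yes

Take x = 2, y = 0. Substituting into each constraint:
  (1) 2 - 3(0) = 2 ✓
  (2) 0 = 5 × 0, remainder 0 ✓
  (3) x = 2, target 2 ✓ (second branch holds)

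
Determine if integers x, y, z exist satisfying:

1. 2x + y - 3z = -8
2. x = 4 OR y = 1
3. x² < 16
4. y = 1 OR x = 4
Yes

Take x = 3, y = 1, z = 5. Substituting into each constraint:
  (1) 2(3) + 1 - 3(5) = -8 ✓
  (2) y = 1, target 1 ✓ (second branch holds)
  (3) x² = (3)² = 9, and 9 < 16 ✓
  (4) y = 1, target 1 ✓ (first branch holds)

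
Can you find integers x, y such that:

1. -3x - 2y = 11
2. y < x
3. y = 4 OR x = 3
Yes

Take x = 3, y = -10. Substituting into each constraint:
  (1) -3(3) - 2(-10) = 11 ✓
  (2) -10 < 3 ✓
  (3) x = 3, target 3 ✓ (second branch holds)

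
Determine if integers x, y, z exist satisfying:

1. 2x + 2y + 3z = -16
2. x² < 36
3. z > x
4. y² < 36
Yes

Take x = -5, y = 0, z = -2. Substituting into each constraint:
  (1) 2(-5) + 2(0) + 3(-2) = -16 ✓
  (2) x² = (-5)² = 25, and 25 < 36 ✓
  (3) -2 > -5 ✓
  (4) y² = (0)² = 0, and 0 < 36 ✓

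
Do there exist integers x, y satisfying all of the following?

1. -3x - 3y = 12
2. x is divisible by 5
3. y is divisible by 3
Yes

Take x = -10, y = 6. Substituting into each constraint:
  (1) -3(-10) - 3(6) = 12 ✓
  (2) -10 = 5 × -2, remainder 0 ✓
  (3) 6 = 3 × 2, remainder 0 ✓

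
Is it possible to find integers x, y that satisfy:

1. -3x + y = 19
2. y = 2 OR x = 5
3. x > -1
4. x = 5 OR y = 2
Yes

Take x = 5, y = 34. Substituting into each constraint:
  (1) -3(5) + 34 = 19 ✓
  (2) x = 5, target 5 ✓ (second branch holds)
  (3) 5 > -1 ✓
  (4) x = 5, target 5 ✓ (first branch holds)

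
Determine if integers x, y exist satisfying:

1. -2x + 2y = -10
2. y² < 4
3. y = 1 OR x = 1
Yes

Take x = 6, y = 1. Substituting into each constraint:
  (1) -2(6) + 2(1) = -10 ✓
  (2) y² = (1)² = 1, and 1 < 4 ✓
  (3) y = 1, target 1 ✓ (first branch holds)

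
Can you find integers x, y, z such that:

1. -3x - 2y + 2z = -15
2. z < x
Yes

Take x = 1, y = 6, z = 0. Substituting into each constraint:
  (1) -3(1) - 2(6) + 2(0) = -15 ✓
  (2) 0 < 1 ✓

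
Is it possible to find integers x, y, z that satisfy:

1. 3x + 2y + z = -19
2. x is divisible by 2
Yes

Take x = 0, y = 0, z = -19. Substituting into each constraint:
  (1) 3(0) + 2(0) + (-19) = -19 ✓
  (2) 0 = 2 × 0, remainder 0 ✓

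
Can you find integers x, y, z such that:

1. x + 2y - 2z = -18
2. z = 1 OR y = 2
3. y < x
Yes

Take x = -4, y = -6, z = 1. Substituting into each constraint:
  (1) (-4) + 2(-6) - 2(1) = -18 ✓
  (2) z = 1, target 1 ✓ (first branch holds)
  (3) -6 < -4 ✓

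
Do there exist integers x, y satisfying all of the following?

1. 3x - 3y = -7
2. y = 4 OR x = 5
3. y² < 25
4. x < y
No

Even the single constraint (3x - 3y = -7) is infeasible over the integers.

  - 3x - 3y = -7: every term on the left is divisible by 3, so the LHS ≡ 0 (mod 3), but the RHS -7 is not — no integer solution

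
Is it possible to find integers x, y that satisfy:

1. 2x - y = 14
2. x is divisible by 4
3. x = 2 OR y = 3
No

The full constraint system is jointly infeasible over the integers. Each constraint and what it forces:

  - 2x - y = 14: is a linear equation tying the variables together
  - x is divisible by 4: restricts x to multiples of 4
  - x = 2 OR y = 3: forces a choice: either x = 2 or y = 3

Split on the disjunction (x = 2 OR y = 3):
  • If x = 2: this contradicts the divisibility constraint — 2 is not a multiple of 4.
  • If y = 3: with y = 3, writing x = 4x', every remaining term of the linear equation is divisible by 8, so the left side is ≡ 0 (mod 8); but the right side 17 ≡ 1 (mod 8). No integers can satisfy it.
Both branches are infeasible, so the system has no integer solution.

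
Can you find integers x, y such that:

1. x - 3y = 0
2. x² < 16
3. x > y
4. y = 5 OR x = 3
Yes

Take x = 3, y = 1. Substituting into each constraint:
  (1) 3 - 3(1) = 0 ✓
  (2) x² = (3)² = 9, and 9 < 16 ✓
  (3) 3 > 1 ✓
  (4) x = 3, target 3 ✓ (second branch holds)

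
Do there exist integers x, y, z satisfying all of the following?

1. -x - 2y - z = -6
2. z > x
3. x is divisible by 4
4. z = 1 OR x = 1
No

A contradictory subset is {-x - 2y - z = -6, x is divisible by 4, z = 1 OR x = 1}. No integer assignment can satisfy these jointly:

  - -x - 2y - z = -6: is a linear equation tying the variables together
  - x is divisible by 4: restricts x to multiples of 4
  - z = 1 OR x = 1: forces a choice: either z = 1 or x = 1

Split on the disjunction (z = 1 OR x = 1):
  • If z = 1: with z = 1, writing x = 4x', every remaining term of the linear equation is divisible by 2, so the left side is ≡ 0 (mod 2); but the right side -5 ≡ 1 (mod 2). No integers can satisfy it.
  • If x = 1: this contradicts the divisibility constraint — 1 is not a multiple of 4.
Both branches are infeasible, so the system has no integer solution.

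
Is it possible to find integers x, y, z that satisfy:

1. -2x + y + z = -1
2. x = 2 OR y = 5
Yes

Take x = 2, y = 3, z = 0. Substituting into each constraint:
  (1) -2(2) + 3 + 0 = -1 ✓
  (2) x = 2, target 2 ✓ (first branch holds)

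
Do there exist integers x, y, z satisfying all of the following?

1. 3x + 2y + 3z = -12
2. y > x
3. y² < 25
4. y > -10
Yes

Take x = -1, y = 0, z = -3. Substituting into each constraint:
  (1) 3(-1) + 2(0) + 3(-3) = -12 ✓
  (2) 0 > -1 ✓
  (3) y² = (0)² = 0, and 0 < 25 ✓
  (4) 0 > -10 ✓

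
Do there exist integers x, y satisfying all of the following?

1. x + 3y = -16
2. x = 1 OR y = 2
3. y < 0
No

The full constraint system is jointly infeasible over the integers. Each constraint and what it forces:

  - x + 3y = -16: is a linear equation tying the variables together
  - x = 1 OR y = 2: forces a choice: either x = 1 or y = 2
  - y < 0: bounds one variable relative to a constant

Split on the disjunction (x = 1 OR y = 2):
  • If x = 1: with x = 1, every remaining term of the linear equation is divisible by 3, so the left side is ≡ 0 (mod 3); but the right side -17 ≡ 1 (mod 3). No integers can satisfy it.
  • If y = 2: this contradicts the bound y ≤ -1.
Both branches are infeasible, so the system has no integer solution.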